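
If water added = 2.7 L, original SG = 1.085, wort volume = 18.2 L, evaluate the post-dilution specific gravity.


SG_new = 1 + (SG_old − 1)·V_old/(V_old + V_water)
pts = (1.085 − 1)·1000·18.2/(18.2 + 2.7) = 74.0191
SG_new = 1 + 74.0191/1000

1.0740


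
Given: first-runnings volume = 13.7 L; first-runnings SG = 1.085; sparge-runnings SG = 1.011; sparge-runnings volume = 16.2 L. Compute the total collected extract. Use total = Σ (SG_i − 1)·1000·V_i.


first = (1.085 − 1)·1000·13.7 = 1164.5000
sparge = (1.011 − 1)·1000·16.2 = 178.2000
total = 1164.5000 + 178.2000

1342.7000 gravity·L


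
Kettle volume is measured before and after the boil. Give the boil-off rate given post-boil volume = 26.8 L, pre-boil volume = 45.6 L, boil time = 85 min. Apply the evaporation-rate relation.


rate = (V_pre − V_post) / (t_min/60)
rate = (45.6 − 26.8) / (85/60)

13.2706 L/hr


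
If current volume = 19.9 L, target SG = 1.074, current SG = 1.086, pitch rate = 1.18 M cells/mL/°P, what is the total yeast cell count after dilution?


V_w = V·((SG_c−1)/(SG_t−1)−1);  °P = 259 − 259/SG_t;  cells = rate·(V+V_w)·°P
V_w = 19.9·((1.086−1)/(1.074−1)−1) = 3.2270
V_final = 19.9 + 3.2270 = 23.1270
°P = 259 − 259/1.074 = 17.8454
cells = 1.18·23.1270·17.8454

487.0001 billion cells


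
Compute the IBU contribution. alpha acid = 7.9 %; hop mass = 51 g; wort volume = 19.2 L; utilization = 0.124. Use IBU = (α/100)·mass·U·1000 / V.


IBU = (7.9/100)·51·0.124·1000 / 19.2

26.0206 IBU


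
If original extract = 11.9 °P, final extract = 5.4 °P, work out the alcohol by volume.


SG = 259/(259 − P);  ABV = (OG − FG)·131.25
OG = 259/(259 − 11.9) = 1.0482
FG = 259/(259 − 5.4) = 1.0213
ABV = (1.0482 − 1.0213)·131.25

3.5261 % ABV


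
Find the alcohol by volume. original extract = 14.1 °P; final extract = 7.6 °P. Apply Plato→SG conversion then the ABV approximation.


SG = 259/(259 − P);  ABV = (OG − FG)·131.25
OG = 259/(259 − 14.1) = 1.0576
FG = 259/(259 − 7.6) = 1.0302
ABV = (1.0576 − 1.0302)·131.25

3.5889 % ABV


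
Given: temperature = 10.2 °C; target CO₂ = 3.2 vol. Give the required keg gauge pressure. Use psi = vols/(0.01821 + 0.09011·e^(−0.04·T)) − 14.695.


psi = 3.2/(0.01821 + 0.09011·e^(−0.04·10.2)) − 14.695

26.2617 psi


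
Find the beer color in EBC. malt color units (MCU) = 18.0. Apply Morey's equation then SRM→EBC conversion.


SRM = 1.4922·MCU^0.6859;  EBC = SRM·1.97
SRM = 1.4922·18.0^0.6859 = 10.8347
EBC = 10.8347·1.97

21.3444 EBC


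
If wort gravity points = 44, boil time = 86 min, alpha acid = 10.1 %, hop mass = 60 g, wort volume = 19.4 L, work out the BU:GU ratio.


U = 1.65·0.000125^(GP/1000)·(1−e^(−0.04t))/4.15;  IBU = (α/100)·m·U·1000/V;  BU:GU = IBU/GP
U = 1.65·0.000125^(44/1000)·(1−e^(−0.04·86))/4.15 = 0.2591
IBU = (10.1/100)·60·0.2591·1000/19.4 = 80.9500
BU:GU = 80.9500/44

1.8398


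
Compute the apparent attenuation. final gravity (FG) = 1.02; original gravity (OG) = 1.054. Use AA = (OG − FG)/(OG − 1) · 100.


AA = (1.054 − 1.02)/(1.054 − 1) · 100

62.9630 %


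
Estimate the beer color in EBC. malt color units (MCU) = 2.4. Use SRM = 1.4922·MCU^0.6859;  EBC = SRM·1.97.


SRM = 1.4922·2.4^0.6859 = 2.7203
EBC = 2.7203·1.97

5.3590 EBC


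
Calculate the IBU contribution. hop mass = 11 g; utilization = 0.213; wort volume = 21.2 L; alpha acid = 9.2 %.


IBU = (α/100)·mass·U·1000 / V
IBU = (9.2/100)·11·0.213·1000 / 21.2

10.1677 IBU


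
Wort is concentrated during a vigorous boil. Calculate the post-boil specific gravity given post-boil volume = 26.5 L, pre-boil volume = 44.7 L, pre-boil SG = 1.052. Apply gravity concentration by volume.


SG_post = 1 + (SG_pre − 1)·V_pre/V_post
pts_pre = (1.052 − 1)·1000 = 52.0000
pts_post = 52.0000·44.7/26.5 = 87.7132
SG_post = 1 + 87.7132/1000

1.0877


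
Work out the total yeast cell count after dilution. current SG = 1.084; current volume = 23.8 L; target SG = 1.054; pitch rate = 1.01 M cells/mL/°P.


V_w = V·((SG_c−1)/(SG_t−1)−1);  °P = 259 − 259/SG_t;  cells = rate·(V+V_w)·°P
V_w = 23.8·((1.084−1)/(1.054−1)−1) = 13.2222
V_final = 23.8 + 13.2222 = 37.0222
°P = 259 − 259/1.054 = 13.2694
cells = 1.01·37.0222·13.2694

496.1772 billion cells


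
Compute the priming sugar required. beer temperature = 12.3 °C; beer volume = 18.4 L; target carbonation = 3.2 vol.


residual = 14.695·(0.01821 + 0.09011·e^(−0.04·T));  sugar = (target − residual)·4.0·V
residual = 14.695·(0.01821 + 0.09011·e^(−0.04·12.3)) = 1.0772
sugar = (3.2 − 1.0772)·4.0·18.4

156.2385 g


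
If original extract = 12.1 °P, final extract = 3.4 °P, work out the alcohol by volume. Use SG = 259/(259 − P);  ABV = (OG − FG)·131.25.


OG = 259/(259 − 12.1) = 1.0490
FG = 259/(259 − 3.4) = 1.0133
ABV = (1.0490 − 1.0133)·131.25

4.6864 % ABV


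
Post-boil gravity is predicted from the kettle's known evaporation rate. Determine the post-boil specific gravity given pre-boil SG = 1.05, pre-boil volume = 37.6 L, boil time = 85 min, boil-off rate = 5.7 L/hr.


V_post = V_pre − rate·(t/60);  SG_post = 1 + (SG_pre−1)·V_pre/V_post
V_post = 37.6 − 5.7·(85/60) = 29.5250
SG_post = 1 + (1.05 − 1)·37.6/29.5250

1.0637


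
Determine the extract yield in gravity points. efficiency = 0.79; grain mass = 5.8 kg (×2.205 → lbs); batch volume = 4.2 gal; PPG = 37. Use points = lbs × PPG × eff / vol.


lbs = 5.8 × 2.205 = 12.7890
points = 12.7890 × 37 × 0.79 / 4.2

89.0053 points


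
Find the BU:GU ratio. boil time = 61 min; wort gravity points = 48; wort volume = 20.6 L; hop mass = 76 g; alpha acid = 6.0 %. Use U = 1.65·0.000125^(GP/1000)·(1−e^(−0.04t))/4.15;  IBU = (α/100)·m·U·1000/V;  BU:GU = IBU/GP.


U = 1.65·0.000125^(48/1000)·(1−e^(−0.04·61))/4.15 = 0.2358
IBU = (6.0/100)·76·0.2358·1000/20.6 = 52.1891
BU:GU = 52.1891/48

1.0873


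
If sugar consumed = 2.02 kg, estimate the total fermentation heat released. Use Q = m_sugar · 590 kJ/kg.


Q = 2.02 · 590

1191.8000 kJ


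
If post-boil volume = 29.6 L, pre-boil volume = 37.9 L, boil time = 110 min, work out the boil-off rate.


rate = (V_pre − V_post) / (t_min/60)
rate = (37.9 − 29.6) / (110/60)

4.5273 L/hr


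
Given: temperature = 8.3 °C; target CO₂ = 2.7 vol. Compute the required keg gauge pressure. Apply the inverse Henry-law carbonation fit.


psi = vols/(0.01821 + 0.09011·e^(−0.04·T)) − 14.695
psi = 2.7/(0.01821 + 0.09011·e^(−0.04·8.3)) − 14.695

17.8890 psi


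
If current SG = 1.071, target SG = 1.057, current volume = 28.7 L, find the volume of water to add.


V_water = V·((SG_curr − 1)/(SG_target − 1) − 1)
V_water = 28.7·((1.071 − 1)/(1.057 − 1) − 1)

7.0491 L


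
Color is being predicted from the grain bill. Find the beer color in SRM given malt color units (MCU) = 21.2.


SRM = 1.4922 · MCU^0.6859
SRM = 1.4922 · 21.2^0.6859

12.1216 SRM


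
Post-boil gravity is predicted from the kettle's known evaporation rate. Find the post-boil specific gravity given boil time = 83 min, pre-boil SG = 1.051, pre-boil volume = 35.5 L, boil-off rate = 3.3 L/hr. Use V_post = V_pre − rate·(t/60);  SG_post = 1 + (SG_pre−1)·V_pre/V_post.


V_post = 35.5 − 3.3·(83/60) = 30.9350
SG_post = 1 + (1.051 − 1)·35.5/30.9350

1.0585


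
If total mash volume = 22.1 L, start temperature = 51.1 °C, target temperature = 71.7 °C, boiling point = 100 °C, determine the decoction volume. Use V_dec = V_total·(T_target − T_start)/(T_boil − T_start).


V_dec = 22.1·(71.7 − 51.1)/(100 − 51.1)

9.3100 L


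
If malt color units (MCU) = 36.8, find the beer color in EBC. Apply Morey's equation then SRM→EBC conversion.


SRM = 1.4922·MCU^0.6859;  EBC = SRM·1.97
SRM = 1.4922·36.8^0.6859 = 17.6947
EBC = 17.6947·1.97

34.8585 EBC


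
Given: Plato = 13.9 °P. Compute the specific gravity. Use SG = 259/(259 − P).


SG = 259/(259 − 13.9)

1.0567


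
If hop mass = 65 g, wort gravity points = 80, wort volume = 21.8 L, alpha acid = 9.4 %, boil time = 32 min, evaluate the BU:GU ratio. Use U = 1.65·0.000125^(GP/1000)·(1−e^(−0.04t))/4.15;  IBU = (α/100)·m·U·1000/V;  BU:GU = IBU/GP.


U = 1.65·0.000125^(80/1000)·(1−e^(−0.04·32))/4.15 = 0.1399
IBU = (9.4/100)·65·0.1399·1000/21.8 = 39.2002
BU:GU = 39.2002/80

0.4900


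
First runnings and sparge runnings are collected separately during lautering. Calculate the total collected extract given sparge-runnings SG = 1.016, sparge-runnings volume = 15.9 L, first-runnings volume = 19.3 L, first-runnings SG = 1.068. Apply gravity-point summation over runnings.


total = Σ (SG_i − 1)·1000·V_i
first = (1.068 − 1)·1000·19.3 = 1312.4000
sparge = (1.016 − 1)·1000·15.9 = 254.4000
total = 1312.4000 + 254.4000

1566.8000 gravity·L


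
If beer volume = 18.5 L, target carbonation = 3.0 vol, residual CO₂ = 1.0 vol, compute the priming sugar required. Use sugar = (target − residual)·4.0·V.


sugar = (3.0 − 1.0)·4.0·18.5

148.0000 g


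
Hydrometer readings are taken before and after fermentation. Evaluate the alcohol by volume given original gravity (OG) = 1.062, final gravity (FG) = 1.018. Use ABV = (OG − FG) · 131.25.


ABV = (1.062 − 1.018) · 131.25

5.7750 % ABV


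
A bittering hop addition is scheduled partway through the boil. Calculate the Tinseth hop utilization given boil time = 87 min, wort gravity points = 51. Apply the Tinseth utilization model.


U = 1.65·0.000125^(GP/1000) · (1 − e^(−0.04·t))/4.15
bigness = 1.65·0.000125^(51/1000) = 1.0433
boil_factor = (1 − e^(−0.04·87))/4.15 = 0.2335
U = 1.0433 · 0.2335

0.2437


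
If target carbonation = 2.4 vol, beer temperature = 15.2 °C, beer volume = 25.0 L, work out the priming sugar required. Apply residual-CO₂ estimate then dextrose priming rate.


residual = 14.695·(0.01821 + 0.09011·e^(−0.04·T));  sugar = (target − residual)·4.0·V
residual = 14.695·(0.01821 + 0.09011·e^(−0.04·15.2)) = 0.9885
sugar = (2.4 − 0.9885)·4.0·25.0

141.1477 g


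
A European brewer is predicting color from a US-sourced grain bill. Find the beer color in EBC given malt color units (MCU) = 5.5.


SRM = 1.4922·MCU^0.6859;  EBC = SRM·1.97
SRM = 1.4922·5.5^0.6859 = 4.8044
EBC = 4.8044·1.97

9.4647 EBC


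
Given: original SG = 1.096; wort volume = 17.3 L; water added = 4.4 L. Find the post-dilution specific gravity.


SG_new = 1 + (SG_old − 1)·V_old/(V_old + V_water)
pts = (1.096 − 1)·1000·17.3/(17.3 + 4.4) = 76.5346
SG_new = 1 + 76.5346/1000

1.0765


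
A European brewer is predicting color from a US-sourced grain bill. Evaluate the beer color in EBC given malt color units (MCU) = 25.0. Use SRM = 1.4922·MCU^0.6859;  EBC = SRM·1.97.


SRM = 1.4922·25.0^0.6859 = 13.5729
EBC = 13.5729·1.97

26.7387 EBC


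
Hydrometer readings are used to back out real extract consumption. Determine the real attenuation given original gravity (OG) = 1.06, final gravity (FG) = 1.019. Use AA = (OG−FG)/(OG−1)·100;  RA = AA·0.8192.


AA = (1.06 − 1.019)/(1.06 − 1)·100 = 68.3333
RA = 68.3333·0.8192

55.9787 %


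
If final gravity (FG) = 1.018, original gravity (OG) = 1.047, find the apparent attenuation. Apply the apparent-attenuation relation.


AA = (OG − FG)/(OG − 1) · 100
AA = (1.047 − 1.018)/(1.047 − 1) · 100

61.7021 %


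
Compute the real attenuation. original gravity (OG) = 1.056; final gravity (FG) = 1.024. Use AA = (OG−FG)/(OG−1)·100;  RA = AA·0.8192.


AA = (1.056 − 1.024)/(1.056 − 1)·100 = 57.1429
RA = 57.1429·0.8192

46.8114 %


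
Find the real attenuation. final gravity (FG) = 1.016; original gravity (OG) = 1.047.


AA = (OG−FG)/(OG−1)·100;  RA = AA·0.8192
AA = (1.047 − 1.016)/(1.047 − 1)·100 = 65.9574
RA = 65.9574·0.8192

54.0323 %


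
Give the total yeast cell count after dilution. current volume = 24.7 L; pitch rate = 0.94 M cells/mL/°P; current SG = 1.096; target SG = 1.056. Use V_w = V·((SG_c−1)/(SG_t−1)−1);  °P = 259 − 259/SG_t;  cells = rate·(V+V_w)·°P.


V_w = 24.7·((1.096−1)/(1.056−1)−1) = 17.6429
V_final = 24.7 + 17.6429 = 42.3429
°P = 259 − 259/1.056 = 13.7348
cells = 0.94·42.3429·13.7348

546.6784 billion cells


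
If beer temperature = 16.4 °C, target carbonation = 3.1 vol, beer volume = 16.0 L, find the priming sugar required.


residual = 14.695·(0.01821 + 0.09011·e^(−0.04·T));  sugar = (target − residual)·4.0·V
residual = 14.695·(0.01821 + 0.09011·e^(−0.04·16.4)) = 0.9547
sugar = (3.1 − 0.9547)·4.0·16.0

137.2969 g


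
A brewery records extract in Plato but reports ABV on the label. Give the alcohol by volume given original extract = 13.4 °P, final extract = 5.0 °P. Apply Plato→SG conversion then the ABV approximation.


SG = 259/(259 − P);  ABV = (OG − FG)·131.25
OG = 259/(259 − 13.4) = 1.0546
FG = 259/(259 − 5.0) = 1.0197
ABV = (1.0546 − 1.0197)·131.25

4.5774 % ABV


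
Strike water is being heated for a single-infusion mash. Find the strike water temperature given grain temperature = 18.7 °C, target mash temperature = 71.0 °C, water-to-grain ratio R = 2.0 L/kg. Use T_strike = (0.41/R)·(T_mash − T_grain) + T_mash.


T_strike = (0.41/2.0)·(71.0 − 18.7) + 71.0

81.7215 °C


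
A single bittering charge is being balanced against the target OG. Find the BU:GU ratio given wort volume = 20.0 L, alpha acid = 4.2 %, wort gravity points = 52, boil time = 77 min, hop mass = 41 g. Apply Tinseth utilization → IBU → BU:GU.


U = 1.65·0.000125^(GP/1000)·(1−e^(−0.04t))/4.15;  IBU = (α/100)·m·U·1000/V;  BU:GU = IBU/GP
U = 1.65·0.000125^(52/1000)·(1−e^(−0.04·77))/4.15 = 0.2377
IBU = (4.2/100)·41·0.2377·1000/20.0 = 20.4666
BU:GU = 20.4666/52

0.3936


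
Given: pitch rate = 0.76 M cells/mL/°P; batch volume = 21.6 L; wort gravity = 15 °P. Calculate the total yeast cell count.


cells (billions) = rate · V_L · °P
cells = 0.76 · 21.6 · 15

246.2400 billion cells


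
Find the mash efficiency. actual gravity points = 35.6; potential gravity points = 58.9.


efficiency = actual / potential × 100
efficiency = 35.6 / 58.9 × 100

60.4414 %


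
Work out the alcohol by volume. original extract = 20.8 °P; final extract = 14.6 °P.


SG = 259/(259 − P);  ABV = (OG − FG)·131.25
OG = 259/(259 − 20.8) = 1.0873
FG = 259/(259 − 14.6) = 1.0597
ABV = (1.0873 − 1.0597)·131.25

3.6203 % ABV


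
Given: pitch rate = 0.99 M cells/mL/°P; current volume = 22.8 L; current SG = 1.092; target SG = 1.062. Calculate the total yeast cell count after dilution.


V_w = V·((SG_c−1)/(SG_t−1)−1);  °P = 259 − 259/SG_t;  cells = rate·(V+V_w)·°P
V_w = 22.8·((1.092−1)/(1.062−1)−1) = 11.0323
V_final = 22.8 + 11.0323 = 33.8323
°P = 259 − 259/1.062 = 15.1205
cells = 0.99·33.8323·15.1205

506.4460 billion cells


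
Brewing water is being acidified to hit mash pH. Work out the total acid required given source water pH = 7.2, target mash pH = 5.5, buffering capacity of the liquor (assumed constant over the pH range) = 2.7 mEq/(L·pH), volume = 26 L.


acid = buffering capacity · (pH_source − pH_target) · V
acid = 2.7 · (7.2 − 5.5) · 26

119.3400 mEq


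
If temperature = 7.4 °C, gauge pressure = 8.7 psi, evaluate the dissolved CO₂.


vols = (P + 14.695)·(0.01821 + 0.09011·e^(−0.04·T))
vols = (8.7 + 14.695)·(0.01821 + 0.09011·e^(−0.04·7.4))

1.9940 volumes


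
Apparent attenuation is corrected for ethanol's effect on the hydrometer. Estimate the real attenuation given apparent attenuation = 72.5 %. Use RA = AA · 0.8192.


RA = 72.5 · 0.8192

59.3920 %


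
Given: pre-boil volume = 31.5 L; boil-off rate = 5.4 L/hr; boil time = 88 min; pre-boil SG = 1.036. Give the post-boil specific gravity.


V_post = V_pre − rate·(t/60);  SG_post = 1 + (SG_pre−1)·V_pre/V_post
V_post = 31.5 − 5.4·(88/60) = 23.5800
SG_post = 1 + (1.036 − 1)·31.5/23.5800

1.0481


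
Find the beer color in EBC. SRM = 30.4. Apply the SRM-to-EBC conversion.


EBC = SRM · 1.97
EBC = 30.4 · 1.97

59.8880 EBC


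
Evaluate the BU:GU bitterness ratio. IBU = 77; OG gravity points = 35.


BU:GU = IBU / OG_points
BU:GU = 77 / 35

2.2000


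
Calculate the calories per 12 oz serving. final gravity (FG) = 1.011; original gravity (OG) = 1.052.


ABW = (OG−FG)·131.25·0.79/FG;  °P = 259 − 259/SG (for OG→OE and FG→AE);  RE = 0.1808·OE + 0.8192·AE;  Cal = (6.9·ABW + 4·(RE−0.1))·FG·3.55
ABW = (1.052 − 1.011)·131.25·0.79/1.011 = 4.2049
OE = 259 − 259/1.052 = 12.8023 °P
AE = 259 − 259/1.011 = 2.8180 °P
RE = 0.1808·12.8023 + 0.8192·2.8180 = 4.6232 °P
Cal = (6.9·4.2049 + 4·(4.6232−0.1))·1.011·3.55

169.0682 kcal


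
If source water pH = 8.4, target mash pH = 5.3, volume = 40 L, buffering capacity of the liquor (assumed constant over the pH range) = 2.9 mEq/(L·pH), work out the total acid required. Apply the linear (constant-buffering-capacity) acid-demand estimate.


acid = buffering capacity · (pH_source − pH_target) · V
acid = 2.9 · (8.4 − 5.3) · 40

359.6000 mEq


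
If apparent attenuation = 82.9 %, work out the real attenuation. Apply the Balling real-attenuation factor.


RA = AA · 0.8192
RA = 82.9 · 0.8192

67.9117 %


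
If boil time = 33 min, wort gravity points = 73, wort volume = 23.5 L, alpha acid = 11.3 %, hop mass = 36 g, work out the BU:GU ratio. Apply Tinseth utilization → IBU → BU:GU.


U = 1.65·0.000125^(GP/1000)·(1−e^(−0.04t))/4.15;  IBU = (α/100)·m·U·1000/V;  BU:GU = IBU/GP
U = 1.65·0.000125^(73/1000)·(1−e^(−0.04·33))/4.15 = 0.1512
IBU = (11.3/100)·36·0.1512·1000/23.5 = 26.1726
BU:GU = 26.1726/73

0.3585


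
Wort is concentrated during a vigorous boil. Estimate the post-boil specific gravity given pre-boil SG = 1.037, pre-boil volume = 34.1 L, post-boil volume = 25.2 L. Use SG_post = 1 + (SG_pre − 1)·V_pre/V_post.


pts_pre = (1.037 − 1)·1000 = 37.0000
pts_post = 37.0000·34.1/25.2 = 50.0675
SG_post = 1 + 50.0675/1000

1.0501


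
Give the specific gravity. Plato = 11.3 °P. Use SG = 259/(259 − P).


SG = 259/(259 − 11.3)

1.0456


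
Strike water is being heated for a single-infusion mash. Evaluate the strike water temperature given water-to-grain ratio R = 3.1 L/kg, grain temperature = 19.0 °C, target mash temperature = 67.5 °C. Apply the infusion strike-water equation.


T_strike = (0.41/R)·(T_mash − T_grain) + T_mash
T_strike = (0.41/3.1)·(67.5 − 19.0) + 67.5

73.9145 °C


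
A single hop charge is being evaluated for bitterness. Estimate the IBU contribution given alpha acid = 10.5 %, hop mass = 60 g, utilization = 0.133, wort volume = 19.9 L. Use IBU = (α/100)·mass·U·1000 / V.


IBU = (10.5/100)·60·0.133·1000 / 19.9

42.1055 IBU


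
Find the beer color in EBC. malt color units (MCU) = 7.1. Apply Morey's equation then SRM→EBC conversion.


SRM = 1.4922·MCU^0.6859;  EBC = SRM·1.97
SRM = 1.4922·7.1^0.6859 = 5.7241
EBC = 5.7241·1.97

11.2764 EBC


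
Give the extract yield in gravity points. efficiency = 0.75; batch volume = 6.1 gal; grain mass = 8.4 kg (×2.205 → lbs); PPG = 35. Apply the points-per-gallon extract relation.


points = lbs × PPG × eff / vol
lbs = 8.4 × 2.205 = 18.5220
points = 18.5220 × 35 × 0.75 / 6.1

79.7053 points


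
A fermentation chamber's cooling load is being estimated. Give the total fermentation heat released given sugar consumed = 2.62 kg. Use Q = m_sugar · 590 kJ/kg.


Q = 2.62 · 590

1545.8000 kJ


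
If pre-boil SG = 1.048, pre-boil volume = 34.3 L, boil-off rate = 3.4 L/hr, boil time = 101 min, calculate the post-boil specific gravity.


V_post = V_pre − rate·(t/60);  SG_post = 1 + (SG_pre−1)·V_pre/V_post
V_post = 34.3 − 3.4·(101/60) = 28.5767
SG_post = 1 + (1.048 − 1)·34.3/28.5767

1.0576


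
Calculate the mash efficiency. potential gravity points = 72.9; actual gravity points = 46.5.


efficiency = actual / potential × 100
efficiency = 46.5 / 72.9 × 100

63.7860 %


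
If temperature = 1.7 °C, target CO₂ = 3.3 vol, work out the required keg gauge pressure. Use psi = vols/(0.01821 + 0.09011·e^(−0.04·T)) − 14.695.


psi = 3.3/(0.01821 + 0.09011·e^(−0.04·1.7)) − 14.695

17.5328 psi


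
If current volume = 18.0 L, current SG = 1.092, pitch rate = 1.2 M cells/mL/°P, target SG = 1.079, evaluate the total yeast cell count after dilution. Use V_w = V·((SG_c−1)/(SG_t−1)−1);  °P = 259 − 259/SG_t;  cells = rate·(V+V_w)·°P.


V_w = 18.0·((1.092−1)/(1.079−1)−1) = 2.9620
V_final = 18.0 + 2.9620 = 20.9620
°P = 259 − 259/1.079 = 18.9629
cells = 1.2·20.9620·18.9629

477.0017 billion cells


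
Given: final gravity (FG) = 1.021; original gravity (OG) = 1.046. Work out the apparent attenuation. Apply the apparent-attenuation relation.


AA = (OG − FG)/(OG − 1) · 100
AA = (1.046 − 1.021)/(1.046 − 1) · 100

54.3478 %


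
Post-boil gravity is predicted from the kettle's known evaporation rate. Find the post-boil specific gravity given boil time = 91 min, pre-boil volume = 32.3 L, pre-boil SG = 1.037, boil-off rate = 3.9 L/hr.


V_post = V_pre − rate·(t/60);  SG_post = 1 + (SG_pre−1)·V_pre/V_post
V_post = 32.3 − 3.9·(91/60) = 26.3850
SG_post = 1 + (1.037 − 1)·32.3/26.3850

1.0453


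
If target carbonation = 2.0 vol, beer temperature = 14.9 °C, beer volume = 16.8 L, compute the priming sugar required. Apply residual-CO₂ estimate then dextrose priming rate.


residual = 14.695·(0.01821 + 0.09011·e^(−0.04·T));  sugar = (target − residual)·4.0·V
residual = 14.695·(0.01821 + 0.09011·e^(−0.04·14.9)) = 0.9972
sugar = (2.0 − 0.9972)·4.0·16.8

67.3864 g


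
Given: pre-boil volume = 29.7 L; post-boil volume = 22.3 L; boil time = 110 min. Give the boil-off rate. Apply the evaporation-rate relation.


rate = (V_pre − V_post) / (t_min/60)
rate = (29.7 − 22.3) / (110/60)

4.0364 L/hr


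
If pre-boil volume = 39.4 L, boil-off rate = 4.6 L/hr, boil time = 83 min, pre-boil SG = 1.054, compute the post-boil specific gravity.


V_post = V_pre − rate·(t/60);  SG_post = 1 + (SG_pre−1)·V_pre/V_post
V_post = 39.4 − 4.6·(83/60) = 33.0367
SG_post = 1 + (1.054 − 1)·39.4/33.0367

1.0644


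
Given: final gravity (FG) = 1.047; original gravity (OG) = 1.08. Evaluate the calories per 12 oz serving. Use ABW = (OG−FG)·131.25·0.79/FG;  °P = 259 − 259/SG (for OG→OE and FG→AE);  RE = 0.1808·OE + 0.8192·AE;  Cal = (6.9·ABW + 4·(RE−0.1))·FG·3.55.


ABW = (1.08 − 1.047)·131.25·0.79/1.047 = 3.2681
OE = 259 − 259/1.08 = 19.1852 °P
AE = 259 − 259/1.047 = 11.6266 °P
RE = 0.1808·19.1852 + 0.8192·11.6266 = 12.9932 °P
Cal = (6.9·3.2681 + 4·(12.9932−0.1))·1.047·3.55

275.5019 kcal


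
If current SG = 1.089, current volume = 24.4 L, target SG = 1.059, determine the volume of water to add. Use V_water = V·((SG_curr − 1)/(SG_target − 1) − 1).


V_water = 24.4·((1.089 − 1)/(1.059 − 1) − 1)

12.4068 L


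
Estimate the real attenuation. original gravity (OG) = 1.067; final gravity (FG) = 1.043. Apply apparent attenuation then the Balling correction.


AA = (OG−FG)/(OG−1)·100;  RA = AA·0.8192
AA = (1.067 − 1.043)/(1.067 − 1)·100 = 35.8209
RA = 35.8209·0.8192

29.3445 %


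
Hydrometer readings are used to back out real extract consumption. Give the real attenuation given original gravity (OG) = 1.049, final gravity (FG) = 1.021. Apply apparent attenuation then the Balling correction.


AA = (OG−FG)/(OG−1)·100;  RA = AA·0.8192
AA = (1.049 − 1.021)/(1.049 − 1)·100 = 57.1429
RA = 57.1429·0.8192

46.8114 %


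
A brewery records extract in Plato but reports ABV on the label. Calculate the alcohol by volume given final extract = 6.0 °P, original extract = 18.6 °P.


SG = 259/(259 − P);  ABV = (OG − FG)·131.25
OG = 259/(259 − 18.6) = 1.0774
FG = 259/(259 − 6.0) = 1.0237
ABV = (1.0774 − 1.0237)·131.25

7.0423 % ABV


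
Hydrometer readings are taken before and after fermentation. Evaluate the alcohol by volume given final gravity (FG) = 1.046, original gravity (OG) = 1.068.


ABV = (OG − FG) · 131.25
ABV = (1.068 − 1.046) · 131.25

2.8875 % ABV


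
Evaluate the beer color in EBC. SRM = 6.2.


EBC = SRM · 1.97
EBC = 6.2 · 1.97

12.2140 EBC


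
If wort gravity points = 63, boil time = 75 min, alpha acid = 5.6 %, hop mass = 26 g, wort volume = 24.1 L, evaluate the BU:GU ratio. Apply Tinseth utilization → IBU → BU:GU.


U = 1.65·0.000125^(GP/1000)·(1−e^(−0.04t))/4.15;  IBU = (α/100)·m·U·1000/V;  BU:GU = IBU/GP
U = 1.65·0.000125^(63/1000)·(1−e^(−0.04·75))/4.15 = 0.2145
IBU = (5.6/100)·26·0.2145·1000/24.1 = 12.9571
BU:GU = 12.9571/63

0.2057


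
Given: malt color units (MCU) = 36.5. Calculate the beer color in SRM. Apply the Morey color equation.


SRM = 1.4922 · MCU^0.6859
SRM = 1.4922 · 36.5^0.6859

17.5956 SRM


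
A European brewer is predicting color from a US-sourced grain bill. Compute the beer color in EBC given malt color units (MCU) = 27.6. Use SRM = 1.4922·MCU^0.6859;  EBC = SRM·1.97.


SRM = 1.4922·27.6^0.6859 = 14.5260
EBC = 14.5260·1.97

28.6163 EBC


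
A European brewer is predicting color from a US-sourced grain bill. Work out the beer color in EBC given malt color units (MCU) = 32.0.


SRM = 1.4922·MCU^0.6859;  EBC = SRM·1.97
SRM = 1.4922·32.0^0.6859 = 16.0772
EBC = 16.0772·1.97

31.6720 EBC


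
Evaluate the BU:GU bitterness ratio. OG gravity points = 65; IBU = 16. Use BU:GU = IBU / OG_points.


BU:GU = 16 / 65

0.2462


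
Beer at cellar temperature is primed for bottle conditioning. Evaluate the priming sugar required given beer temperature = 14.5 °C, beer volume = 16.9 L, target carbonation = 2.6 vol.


residual = 14.695·(0.01821 + 0.09011·e^(−0.04·T));  sugar = (target − residual)·4.0·V
residual = 14.695·(0.01821 + 0.09011·e^(−0.04·14.5)) = 1.0090
sugar = (2.6 − 1.0090)·4.0·16.9

107.5520 g


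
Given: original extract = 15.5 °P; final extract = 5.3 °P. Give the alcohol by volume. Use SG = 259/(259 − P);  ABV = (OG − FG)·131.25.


OG = 259/(259 − 15.5) = 1.0637
FG = 259/(259 − 5.3) = 1.0209
ABV = (1.0637 − 1.0209)·131.25

5.6128 % ABV


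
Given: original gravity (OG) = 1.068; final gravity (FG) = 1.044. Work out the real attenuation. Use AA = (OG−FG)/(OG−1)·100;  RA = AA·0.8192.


AA = (1.068 − 1.044)/(1.068 − 1)·100 = 35.2941
RA = 35.2941·0.8192

28.9129 %


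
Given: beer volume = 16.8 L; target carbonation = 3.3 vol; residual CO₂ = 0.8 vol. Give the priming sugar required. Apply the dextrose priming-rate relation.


sugar = (target − residual)·4.0·V
sugar = (3.3 − 0.8)·4.0·16.8

168.0000 g


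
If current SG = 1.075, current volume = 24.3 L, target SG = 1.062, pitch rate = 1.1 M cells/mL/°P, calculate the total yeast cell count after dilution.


V_w = V·((SG_c−1)/(SG_t−1)−1);  °P = 259 − 259/SG_t;  cells = rate·(V+V_w)·°P
V_w = 24.3·((1.075−1)/(1.062−1)−1) = 5.0952
V_final = 24.3 + 5.0952 = 29.3952
°P = 259 − 259/1.062 = 15.1205
cells = 1.1·29.3952·15.1205

488.9174 billion cells


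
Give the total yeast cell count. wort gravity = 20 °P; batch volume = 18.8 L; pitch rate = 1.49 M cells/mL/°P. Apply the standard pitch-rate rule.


cells (billions) = rate · V_L · °P
cells = 1.49 · 18.8 · 20

560.2400 billion cells


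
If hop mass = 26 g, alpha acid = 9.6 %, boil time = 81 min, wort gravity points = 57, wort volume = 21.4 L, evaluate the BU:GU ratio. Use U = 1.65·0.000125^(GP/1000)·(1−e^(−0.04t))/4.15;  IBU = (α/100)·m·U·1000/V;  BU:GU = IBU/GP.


U = 1.65·0.000125^(57/1000)·(1−e^(−0.04·81))/4.15 = 0.2289
IBU = (9.6/100)·26·0.2289·1000/21.4 = 26.6956
BU:GU = 26.6956/57

0.4683


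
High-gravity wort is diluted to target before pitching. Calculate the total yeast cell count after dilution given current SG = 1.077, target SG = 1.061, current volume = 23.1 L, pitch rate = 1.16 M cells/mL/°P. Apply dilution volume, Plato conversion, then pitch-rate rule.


V_w = V·((SG_c−1)/(SG_t−1)−1);  °P = 259 − 259/SG_t;  cells = rate·(V+V_w)·°P
V_w = 23.1·((1.077−1)/(1.061−1)−1) = 6.0590
V_final = 23.1 + 6.0590 = 29.1590
°P = 259 − 259/1.061 = 14.8907
cells = 1.16·29.1590·14.8907

503.6688 billion cells


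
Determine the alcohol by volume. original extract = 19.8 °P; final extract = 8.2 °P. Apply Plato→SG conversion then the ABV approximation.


SG = 259/(259 − P);  ABV = (OG − FG)·131.25
OG = 259/(259 − 19.8) = 1.0828
FG = 259/(259 − 8.2) = 1.0327
ABV = (1.0828 − 1.0327)·131.25

6.5731 % ABV


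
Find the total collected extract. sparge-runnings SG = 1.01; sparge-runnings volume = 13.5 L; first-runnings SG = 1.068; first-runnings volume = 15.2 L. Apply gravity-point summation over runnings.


total = Σ (SG_i − 1)·1000·V_i
first = (1.068 − 1)·1000·15.2 = 1033.6000
sparge = (1.01 − 1)·1000·13.5 = 135.0000
total = 1033.6000 + 135.0000

1168.6000 gravity·L


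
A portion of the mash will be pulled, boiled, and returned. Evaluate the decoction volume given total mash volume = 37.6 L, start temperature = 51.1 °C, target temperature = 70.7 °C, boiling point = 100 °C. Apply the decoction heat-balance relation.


V_dec = V_total·(T_target − T_start)/(T_boil − T_start)
V_dec = 37.6·(70.7 − 51.1)/(100 − 51.1)

15.0708 L


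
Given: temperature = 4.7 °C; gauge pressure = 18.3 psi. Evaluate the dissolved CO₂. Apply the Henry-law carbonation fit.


vols = (P + 14.695)·(0.01821 + 0.09011·e^(−0.04·T))
vols = (18.3 + 14.695)·(0.01821 + 0.09011·e^(−0.04·4.7))

3.0645 volumes


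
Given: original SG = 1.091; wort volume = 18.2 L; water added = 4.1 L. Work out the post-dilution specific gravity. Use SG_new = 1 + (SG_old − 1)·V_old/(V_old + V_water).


pts = (1.091 − 1)·1000·18.2/(18.2 + 4.1) = 74.2691
SG_new = 1 + 74.2691/1000

1.0743


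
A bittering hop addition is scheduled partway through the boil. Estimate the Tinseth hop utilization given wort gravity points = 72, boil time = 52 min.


U = 1.65·0.000125^(GP/1000) · (1 − e^(−0.04·t))/4.15
bigness = 1.65·0.000125^(72/1000) = 0.8639
boil_factor = (1 − e^(−0.04·52))/4.15 = 0.2109
U = 0.8639 · 0.2109

0.1822


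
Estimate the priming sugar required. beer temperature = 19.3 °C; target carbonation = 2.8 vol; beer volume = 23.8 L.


residual = 14.695·(0.01821 + 0.09011·e^(−0.04·T));  sugar = (target − residual)·4.0·V
residual = 14.695·(0.01821 + 0.09011·e^(−0.04·19.3)) = 0.8795
sugar = (2.8 − 0.8795)·4.0·23.8

182.8338 g


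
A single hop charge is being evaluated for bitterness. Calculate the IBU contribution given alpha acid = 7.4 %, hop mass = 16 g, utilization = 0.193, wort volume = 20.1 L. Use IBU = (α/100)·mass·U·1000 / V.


IBU = (7.4/100)·16·0.193·1000 / 20.1

11.3688 IBU


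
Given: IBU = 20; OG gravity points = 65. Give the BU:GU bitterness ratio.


BU:GU = IBU / OG_points
BU:GU = 20 / 65

0.3077


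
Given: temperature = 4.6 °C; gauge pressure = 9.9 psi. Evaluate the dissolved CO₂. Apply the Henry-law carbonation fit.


vols = (P + 14.695)·(0.01821 + 0.09011·e^(−0.04·T))
vols = (9.9 + 14.695)·(0.01821 + 0.09011·e^(−0.04·4.6))

2.2917 volumes


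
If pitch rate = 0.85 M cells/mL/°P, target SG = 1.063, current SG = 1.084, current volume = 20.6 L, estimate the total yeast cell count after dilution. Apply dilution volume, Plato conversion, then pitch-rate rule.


V_w = V·((SG_c−1)/(SG_t−1)−1);  °P = 259 − 259/SG_t;  cells = rate·(V+V_w)·°P
V_w = 20.6·((1.084−1)/(1.063−1)−1) = 6.8667
V_final = 20.6 + 6.8667 = 27.4667
°P = 259 − 259/1.063 = 15.3500
cells = 0.85·27.4667·15.3500

358.3702 billion cells


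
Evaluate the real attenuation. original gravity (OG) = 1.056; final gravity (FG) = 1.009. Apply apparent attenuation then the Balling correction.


AA = (OG−FG)/(OG−1)·100;  RA = AA·0.8192
AA = (1.056 − 1.009)/(1.056 − 1)·100 = 83.9286
RA = 83.9286·0.8192

68.7543 %


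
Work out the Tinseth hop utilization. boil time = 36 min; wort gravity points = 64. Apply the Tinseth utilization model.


U = 1.65·0.000125^(GP/1000) · (1 − e^(−0.04·t))/4.15
bigness = 1.65·0.000125^(64/1000) = 0.9283
boil_factor = (1 − e^(−0.04·36))/4.15 = 0.1839
U = 0.9283 · 0.1839

0.1707


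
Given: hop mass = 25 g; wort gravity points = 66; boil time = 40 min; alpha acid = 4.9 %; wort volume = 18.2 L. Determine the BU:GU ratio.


U = 1.65·0.000125^(GP/1000)·(1−e^(−0.04t))/4.15;  IBU = (α/100)·m·U·1000/V;  BU:GU = IBU/GP
U = 1.65·0.000125^(66/1000)·(1−e^(−0.04·40))/4.15 = 0.1753
IBU = (4.9/100)·25·0.1753·1000/18.2 = 11.8020
BU:GU = 11.8020/66

0.1788


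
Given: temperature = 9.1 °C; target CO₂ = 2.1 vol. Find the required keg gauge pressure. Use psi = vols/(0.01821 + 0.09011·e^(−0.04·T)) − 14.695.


psi = 2.1/(0.01821 + 0.09011·e^(−0.04·9.1)) − 14.695

11.2865 psi


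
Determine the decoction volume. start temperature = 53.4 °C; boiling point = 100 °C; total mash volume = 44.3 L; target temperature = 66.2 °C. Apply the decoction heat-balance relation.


V_dec = V_total·(T_target − T_start)/(T_boil − T_start)
V_dec = 44.3·(66.2 − 53.4)/(100 − 53.4)

12.1682 L


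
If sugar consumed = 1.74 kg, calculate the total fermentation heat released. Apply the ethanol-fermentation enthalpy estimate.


Q = m_sugar · 590 kJ/kg
Q = 1.74 · 590

1026.6000 kJ


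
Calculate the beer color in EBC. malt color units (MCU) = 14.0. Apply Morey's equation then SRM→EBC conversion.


SRM = 1.4922·MCU^0.6859;  EBC = SRM·1.97
SRM = 1.4922·14.0^0.6859 = 9.1192
EBC = 9.1192·1.97

17.9648 EBC


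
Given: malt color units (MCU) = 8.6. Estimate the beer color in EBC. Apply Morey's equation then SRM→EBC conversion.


SRM = 1.4922·MCU^0.6859;  EBC = SRM·1.97
SRM = 1.4922·8.6^0.6859 = 6.5283
EBC = 6.5283·1.97

12.8607 EBC


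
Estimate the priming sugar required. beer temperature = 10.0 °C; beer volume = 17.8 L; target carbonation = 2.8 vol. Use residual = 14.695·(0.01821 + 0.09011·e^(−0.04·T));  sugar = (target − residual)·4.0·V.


residual = 14.695·(0.01821 + 0.09011·e^(−0.04·10.0)) = 1.1552
sugar = (2.8 − 1.1552)·4.0·17.8

117.1090 g


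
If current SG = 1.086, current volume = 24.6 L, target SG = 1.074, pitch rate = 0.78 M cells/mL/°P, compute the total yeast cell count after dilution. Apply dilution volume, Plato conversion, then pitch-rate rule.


V_w = V·((SG_c−1)/(SG_t−1)−1);  °P = 259 − 259/SG_t;  cells = rate·(V+V_w)·°P
V_w = 24.6·((1.086−1)/(1.074−1)−1) = 3.9892
V_final = 24.6 + 3.9892 = 28.5892
°P = 259 − 259/1.074 = 17.8454
cells = 0.78·28.5892·17.8454

397.9455 billion cells


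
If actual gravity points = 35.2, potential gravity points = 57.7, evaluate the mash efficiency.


efficiency = actual / potential × 100
efficiency = 35.2 / 57.7 × 100

61.0052 %


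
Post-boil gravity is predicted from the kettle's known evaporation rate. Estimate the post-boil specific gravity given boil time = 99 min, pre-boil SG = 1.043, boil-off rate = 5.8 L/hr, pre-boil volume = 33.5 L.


V_post = V_pre − rate·(t/60);  SG_post = 1 + (SG_pre−1)·V_pre/V_post
V_post = 33.5 − 5.8·(99/60) = 23.9300
SG_post = 1 + (1.043 − 1)·33.5/23.9300

1.0602


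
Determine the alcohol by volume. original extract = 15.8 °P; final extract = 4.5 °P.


SG = 259/(259 − P);  ABV = (OG − FG)·131.25
OG = 259/(259 − 15.8) = 1.0650
FG = 259/(259 − 4.5) = 1.0177
ABV = (1.0650 − 1.0177)·131.25

6.2062 % ABV


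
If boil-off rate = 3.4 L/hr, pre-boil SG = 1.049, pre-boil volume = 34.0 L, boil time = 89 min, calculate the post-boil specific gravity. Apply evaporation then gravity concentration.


V_post = V_pre − rate·(t/60);  SG_post = 1 + (SG_pre−1)·V_pre/V_post
V_post = 34.0 − 3.4·(89/60) = 28.9567
SG_post = 1 + (1.049 − 1)·34.0/28.9567

1.0575


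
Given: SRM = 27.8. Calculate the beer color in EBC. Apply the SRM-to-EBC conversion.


EBC = SRM · 1.97
EBC = 27.8 · 1.97

54.7660 EBC


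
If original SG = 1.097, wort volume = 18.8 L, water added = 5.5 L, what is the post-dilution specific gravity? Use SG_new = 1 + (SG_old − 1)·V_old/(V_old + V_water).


pts = (1.097 − 1)·1000·18.8/(18.8 + 5.5) = 75.0453
SG_new = 1 + 75.0453/1000

1.0750


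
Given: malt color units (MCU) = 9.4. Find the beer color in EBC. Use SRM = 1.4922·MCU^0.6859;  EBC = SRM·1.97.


SRM = 1.4922·9.4^0.6859 = 6.9390
EBC = 6.9390·1.97

13.6698 EBC


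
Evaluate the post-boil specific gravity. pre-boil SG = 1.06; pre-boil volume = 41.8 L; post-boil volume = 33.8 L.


SG_post = 1 + (SG_pre − 1)·V_pre/V_post
pts_pre = (1.06 − 1)·1000 = 60.0000
pts_post = 60.0000·41.8/33.8 = 74.2012
SG_post = 1 + 74.2012/1000

1.0742


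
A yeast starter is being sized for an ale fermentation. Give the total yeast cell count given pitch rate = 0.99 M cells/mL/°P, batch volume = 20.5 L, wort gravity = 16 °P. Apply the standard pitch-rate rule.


cells (billions) = rate · V_L · °P
cells = 0.99 · 20.5 · 16

324.7200 billion cells


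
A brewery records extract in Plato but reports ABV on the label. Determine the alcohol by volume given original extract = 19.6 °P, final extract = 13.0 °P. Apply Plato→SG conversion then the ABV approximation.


SG = 259/(259 − P);  ABV = (OG − FG)·131.25
OG = 259/(259 − 19.6) = 1.0819
FG = 259/(259 − 13.0) = 1.0528
ABV = (1.0819 − 1.0528)·131.25

3.8096 % ABV


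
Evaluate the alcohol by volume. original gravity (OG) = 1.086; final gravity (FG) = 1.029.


ABV = (OG − FG) · 131.25
ABV = (1.086 − 1.029) · 131.25

7.4813 % ABV


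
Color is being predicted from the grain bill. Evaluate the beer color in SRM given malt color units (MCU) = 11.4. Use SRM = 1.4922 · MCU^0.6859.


SRM = 1.4922 · 11.4^0.6859

7.9206 SRM


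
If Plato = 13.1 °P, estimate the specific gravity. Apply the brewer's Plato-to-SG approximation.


SG = 259/(259 − P)
SG = 259/(259 − 13.1)

1.0533


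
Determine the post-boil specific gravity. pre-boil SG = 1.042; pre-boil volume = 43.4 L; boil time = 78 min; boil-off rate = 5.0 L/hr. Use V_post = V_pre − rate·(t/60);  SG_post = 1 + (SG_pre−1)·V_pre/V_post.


V_post = 43.4 − 5.0·(78/60) = 36.9000
SG_post = 1 + (1.042 − 1)·43.4/36.9000

1.0494


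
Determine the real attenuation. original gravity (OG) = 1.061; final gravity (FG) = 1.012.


AA = (OG−FG)/(OG−1)·100;  RA = AA·0.8192
AA = (1.061 − 1.012)/(1.061 − 1)·100 = 80.3279
RA = 80.3279·0.8192

65.8046 %


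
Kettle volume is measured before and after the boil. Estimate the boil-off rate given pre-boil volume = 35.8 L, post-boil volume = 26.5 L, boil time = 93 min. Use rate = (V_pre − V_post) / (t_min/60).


rate = (35.8 − 26.5) / (93/60)

6.0000 L/hr


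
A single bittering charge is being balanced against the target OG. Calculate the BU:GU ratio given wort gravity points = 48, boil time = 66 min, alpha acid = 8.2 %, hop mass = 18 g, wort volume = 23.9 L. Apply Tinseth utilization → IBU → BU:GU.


U = 1.65·0.000125^(GP/1000)·(1−e^(−0.04t))/4.15;  IBU = (α/100)·m·U·1000/V;  BU:GU = IBU/GP
U = 1.65·0.000125^(48/1000)·(1−e^(−0.04·66))/4.15 = 0.2398
IBU = (8.2/100)·18·0.2398·1000/23.9 = 14.8123
BU:GU = 14.8123/48

0.3086
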